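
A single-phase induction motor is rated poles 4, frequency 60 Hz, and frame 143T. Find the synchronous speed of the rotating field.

1800 rpm

n_s = 120f/p = 120×60/4 = 1800 rpm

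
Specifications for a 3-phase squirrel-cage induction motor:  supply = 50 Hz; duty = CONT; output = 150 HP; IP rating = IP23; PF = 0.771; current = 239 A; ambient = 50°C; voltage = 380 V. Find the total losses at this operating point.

P_in = √3·V·I·cosφ = 1.732×380×239×0.771 = 121278 W
P_out = 150×746 = 111900 W
Losses = P_in − P_out = 121278 − 111900 = 9378 W

9380 W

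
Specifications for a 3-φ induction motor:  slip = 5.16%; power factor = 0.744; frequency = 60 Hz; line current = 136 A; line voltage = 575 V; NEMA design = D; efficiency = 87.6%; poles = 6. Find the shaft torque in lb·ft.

P_in = √3·V·I·cosφ = 1.732 × 575 × 136 × 0.744 = 100769 W
P_out = η·P_in = 0.876 × 100769 = 88274 W
n_s = 120×60/6 = 1200 rpm; n = 1200×(1−0.0516) = 1138 rpm
ω = 2π×1138/60 = 119.2 rad/s
τ = P_out/ω = 88274/119.2 = 740.6 N·m
In lb·ft: 740.6/1.356 = 546 lb·ft

546 lb·ft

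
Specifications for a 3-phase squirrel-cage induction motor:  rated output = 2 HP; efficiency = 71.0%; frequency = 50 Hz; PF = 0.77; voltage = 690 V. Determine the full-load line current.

P_out = 2 × 746 = 1492 W
P_in = P_out / η = 1492 / 0.710 = 2101 W
I_L = P_in / (√3·V_L·cosφ) = 2101 / (1.732 × 690 × 0.77) = 2.28 A

2.28 A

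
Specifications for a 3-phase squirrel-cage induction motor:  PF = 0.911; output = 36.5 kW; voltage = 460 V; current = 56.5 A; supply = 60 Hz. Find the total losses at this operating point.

P_in = √3·V·I·cosφ = 1.732×460×56.5×0.911 = 41008 W
P_out = 36500 W
Losses = P_in − P_out = 41008 − 36500 = 4508 W

4.51 kW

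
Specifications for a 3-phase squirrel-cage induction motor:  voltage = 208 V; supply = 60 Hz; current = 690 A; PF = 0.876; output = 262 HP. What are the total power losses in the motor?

22.3 kW

P_in = √3·V·I·cosφ = 1.732×208×690×0.876 = 217753 W
P_out = 262×746 = 195452 W
Losses = P_in − P_out = 217753 − 195452 = 22301 W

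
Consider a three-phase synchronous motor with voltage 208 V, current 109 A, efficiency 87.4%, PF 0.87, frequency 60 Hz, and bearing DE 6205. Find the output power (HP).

40 HP

P_in = √3·V·I·cosφ = 1.732 × 208 × 109 × 0.87 = 34163 W
P_out = η·P_in = 0.874 × 34163 = 29858 W
= 29858/746 = 40 HP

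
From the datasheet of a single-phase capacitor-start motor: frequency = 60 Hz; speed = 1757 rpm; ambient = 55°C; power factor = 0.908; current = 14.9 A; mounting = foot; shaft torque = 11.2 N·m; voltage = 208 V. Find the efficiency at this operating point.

73.2 %

ω = 2π × 1757/60 = 184 rad/s; P_out = τω = 11.2 × 184 = 2061 W
P_in = V·I·cosφ = 208 × 14.9 × 0.908 = 2814 W
η = P_out / P_in = 2061 / 2814 = 0.732 = 73.2%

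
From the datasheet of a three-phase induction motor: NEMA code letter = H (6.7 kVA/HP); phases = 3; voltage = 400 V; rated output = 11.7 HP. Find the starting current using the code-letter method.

S_LR = 6.7 × 11.7 = 78.39 kVA
I_LR = S_LR/(√3·V_L) = 78390/(1.732×400) = 113 A

113 A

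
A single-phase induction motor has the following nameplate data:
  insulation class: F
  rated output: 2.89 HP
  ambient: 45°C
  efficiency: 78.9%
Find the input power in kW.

2.73 kW

P_out = 2.89 × 746 = 2156 W
P_in = P_out/η = 2156/0.789 = 2733 W = 2.73 kW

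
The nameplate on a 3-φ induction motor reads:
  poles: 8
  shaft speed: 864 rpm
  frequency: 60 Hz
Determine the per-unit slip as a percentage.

n_s = 120f/p = 120×60/8 = 900 rpm
s = (n_s − n)/n_s = (900 − 864)/900 = 0.0400

4.00 %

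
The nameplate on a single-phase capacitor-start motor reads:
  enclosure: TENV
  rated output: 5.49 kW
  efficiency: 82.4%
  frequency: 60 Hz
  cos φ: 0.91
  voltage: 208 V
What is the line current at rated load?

35.2 A

P_out = 5.49 kW = 5490 W
P_in = P_out / η = 5490 / 0.824 = 6663 W
I = P_in / (V·cosφ) = 6663 / (208 × 0.91) = 35.2 A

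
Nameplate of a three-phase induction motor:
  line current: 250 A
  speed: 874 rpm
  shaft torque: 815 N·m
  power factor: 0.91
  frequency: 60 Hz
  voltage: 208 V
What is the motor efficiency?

ω = 2π × 874/60 = 91.53 rad/s; P_out = τω = 815 × 91.53 = 74597 W
P_in = √3·V_L·I_L·cosφ = 1.732 × 208 × 250 × 0.91 = 81958 W
η = P_out / P_in = 74597 / 81958 = 0.910 = 91.0%

91.0 %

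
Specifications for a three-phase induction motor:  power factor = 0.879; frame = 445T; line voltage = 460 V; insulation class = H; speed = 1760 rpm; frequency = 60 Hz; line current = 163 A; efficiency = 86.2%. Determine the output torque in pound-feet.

394 lb·ft

P_in = √3·V·I·cosφ = 1.732 × 460 × 163 × 0.879 = 114152 W
P_out = η·P_in = 0.862 × 114152 = 98399 W
n = 1760 rpm
ω = 2π×1760/60 = 184.3 rad/s
τ = P_out/ω = 98399/184.3 = 533.9 N·m
In lb·ft: 533.9/1.356 = 394 lb·ft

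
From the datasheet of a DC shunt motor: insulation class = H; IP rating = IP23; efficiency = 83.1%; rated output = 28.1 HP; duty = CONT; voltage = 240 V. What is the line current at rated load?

P_out = 28.1 × 746 = 20963 W
P_in = P_out / η = 20963 / 0.831 = 25226 W
I = P_in / V = 25226 / 240 = 105 A

105 A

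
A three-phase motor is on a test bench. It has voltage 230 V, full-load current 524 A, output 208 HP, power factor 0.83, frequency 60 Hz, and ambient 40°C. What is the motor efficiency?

89.6 %

P_out = 208 × 746 = 155168 W
P_in = √3·V_L·I_L·cosφ = 1.732 × 230 × 524 × 0.83 = 173255 W
η = P_out / P_in = 155168 / 173255 = 0.896 = 89.6%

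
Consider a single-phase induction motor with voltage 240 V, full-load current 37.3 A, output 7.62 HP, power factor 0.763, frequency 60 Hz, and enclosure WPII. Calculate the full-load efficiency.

83.2 %

P_out = 7.62 × 746 = 5685 W
P_in = V·I·cosφ = 240 × 37.3 × 0.763 = 6830 W
η = P_out / P_in = 5685 / 6830 = 0.832 = 83.2%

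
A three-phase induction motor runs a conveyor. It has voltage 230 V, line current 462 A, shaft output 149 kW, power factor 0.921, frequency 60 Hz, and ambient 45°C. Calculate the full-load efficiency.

P_out = 149 kW = 149000 W
P_in = √3·V_L·I_L·cosφ = 1.732 × 230 × 462 × 0.921 = 169503 W
η = P_out / P_in = 149000 / 169503 = 0.879 = 87.9%

87.9 %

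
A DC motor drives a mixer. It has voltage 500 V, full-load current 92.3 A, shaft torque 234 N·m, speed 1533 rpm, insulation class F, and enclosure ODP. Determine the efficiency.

ω = 2π × 1533/60 = 160.5 rad/s; P_out = τω = 234 × 160.5 = 37557 W
P_in = V·I = 500 × 92.3 = 46150 W
η = P_out / P_in = 37557 / 46150 = 0.814 = 81.4%

81.4 %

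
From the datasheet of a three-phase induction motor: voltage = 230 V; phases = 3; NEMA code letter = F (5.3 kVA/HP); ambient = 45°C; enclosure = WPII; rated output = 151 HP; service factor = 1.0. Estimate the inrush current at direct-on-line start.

2010 A

S_LR = 5.3 × 151 = 800.3 kVA
I_LR = S_LR/(√3·V_L) = 800300/(1.732×230) = 2010 A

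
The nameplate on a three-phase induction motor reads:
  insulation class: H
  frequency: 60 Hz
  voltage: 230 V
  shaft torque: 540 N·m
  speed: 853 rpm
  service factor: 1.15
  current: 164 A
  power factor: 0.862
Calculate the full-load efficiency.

ω = 2π × 853/60 = 89.33 rad/s; P_out = τω = 540 × 89.33 = 48238 W
P_in = √3·V_L·I_L·cosφ = 1.732 × 230 × 164 × 0.862 = 56315 W
η = P_out / P_in = 48238 / 56315 = 0.857 = 85.7%

85.7 %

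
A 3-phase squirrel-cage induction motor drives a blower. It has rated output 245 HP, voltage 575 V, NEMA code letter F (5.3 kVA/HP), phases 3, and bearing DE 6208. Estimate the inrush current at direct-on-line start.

S_LR = 5.3 × 245 = 1298.5 kVA
I_LR = S_LR/(√3·V_L) = 1298500/(1.732×575) = 1300 A

1300 A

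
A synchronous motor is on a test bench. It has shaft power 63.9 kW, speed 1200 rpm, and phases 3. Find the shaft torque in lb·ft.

375 lb·ft

ω = 2π × 1200/60 = 125.7 rad/s
τ = P/ω = 63900/125.7 = 508.4 N·m
In lb·ft: 508.4/1.356 = 375 lb·ft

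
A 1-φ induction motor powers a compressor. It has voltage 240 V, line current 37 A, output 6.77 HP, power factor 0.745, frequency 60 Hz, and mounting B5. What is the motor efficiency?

76.3 %

P_out = 6.77 × 746 = 5050 W
P_in = V·I·cosφ = 240 × 37 × 0.745 = 6616 W
η = P_out / P_in = 5050 / 6616 = 0.763 = 76.3%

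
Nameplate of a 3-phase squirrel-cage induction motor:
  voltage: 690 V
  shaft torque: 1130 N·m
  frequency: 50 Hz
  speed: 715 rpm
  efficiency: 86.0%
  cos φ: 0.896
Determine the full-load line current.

ω = 2π×715/60 = 74.87 rad/s; P_out = τω = 1130 × 74.87 = 84603 W
P_in = P_out / η = 84603 / 0.860 = 98376 W
I_L = P_in / (√3·V_L·cosφ) = 98376 / (1.732 × 690 × 0.896) = 91.9 A

91.9 A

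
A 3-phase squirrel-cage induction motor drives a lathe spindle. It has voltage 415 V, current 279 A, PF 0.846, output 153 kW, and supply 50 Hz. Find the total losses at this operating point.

16700 W

P_in = √3·V·I·cosφ = 1.732×415×279×0.846 = 169657 W
P_out = 153000 W
Losses = P_in − P_out = 169657 − 153000 = 16657 W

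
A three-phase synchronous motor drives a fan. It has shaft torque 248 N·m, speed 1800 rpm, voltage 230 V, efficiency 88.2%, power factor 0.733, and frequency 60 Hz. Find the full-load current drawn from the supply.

ω = 2π×1800/60 = 188.5 rad/s; P_out = τω = 248 × 188.5 = 46748 W
P_in = P_out / η = 46748 / 0.882 = 53002 W
I_L = P_in / (√3·V_L·cosφ) = 53002 / (1.732 × 230 × 0.733) = 182 A

182 A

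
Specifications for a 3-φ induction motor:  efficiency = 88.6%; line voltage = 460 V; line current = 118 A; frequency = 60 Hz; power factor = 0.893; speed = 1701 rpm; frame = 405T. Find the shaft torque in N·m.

P_in = √3·V·I·cosφ = 1.732 × 460 × 118 × 0.893 = 83954 W
P_out = η·P_in = 0.886 × 83954 = 74383 W
n = 1701 rpm
ω = 2π×1701/60 = 178.1 rad/s
τ = P_out/ω = 74383/178.1 = 418 N·m

418 N·m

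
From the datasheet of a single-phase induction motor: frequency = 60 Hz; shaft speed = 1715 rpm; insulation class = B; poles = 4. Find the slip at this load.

4.7 %

n_s = 120f/p = 120×60/4 = 1800 rpm
s = (n_s − n)/n_s = (1800 − 1715)/1800 = 0.0472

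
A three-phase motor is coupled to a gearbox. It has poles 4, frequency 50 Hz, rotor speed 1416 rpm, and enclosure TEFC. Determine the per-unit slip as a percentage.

5.60 %

n_s = 120f/p = 120×50/4 = 1500 rpm
s = (n_s − n)/n_s = (1500 − 1416)/1500 = 0.0560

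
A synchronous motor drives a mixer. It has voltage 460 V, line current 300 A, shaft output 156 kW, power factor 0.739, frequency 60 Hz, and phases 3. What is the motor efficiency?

P_out = 156 kW = 156000 W
P_in = √3·V_L·I_L·cosφ = 1.732 × 460 × 300 × 0.739 = 176633 W
η = P_out / P_in = 156000 / 176633 = 0.883 = 88.3%

88.3 %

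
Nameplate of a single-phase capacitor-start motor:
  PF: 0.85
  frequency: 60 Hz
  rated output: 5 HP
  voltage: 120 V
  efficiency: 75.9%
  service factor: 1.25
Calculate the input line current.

P_out = 5 × 746 = 3730 W
P_in = P_out / η = 3730 / 0.759 = 4914 W
I = P_in / (V·cosφ) = 4914 / (120 × 0.85) = 48.2 A

48.2 A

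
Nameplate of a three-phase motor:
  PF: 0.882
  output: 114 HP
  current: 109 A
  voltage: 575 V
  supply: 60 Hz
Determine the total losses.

P_in = √3·V·I·cosφ = 1.732×575×109×0.882 = 95744 W
P_out = 114×746 = 85044 W
Losses = P_in − P_out = 95744 − 85044 = 10700 W

10.7 kW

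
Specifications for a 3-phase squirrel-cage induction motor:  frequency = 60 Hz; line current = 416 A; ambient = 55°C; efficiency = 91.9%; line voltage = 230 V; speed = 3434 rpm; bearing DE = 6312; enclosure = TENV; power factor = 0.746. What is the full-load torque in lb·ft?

233 lb·ft

P_in = √3·V·I·cosφ = 1.732 × 230 × 416 × 0.746 = 123625 W
P_out = η·P_in = 0.919 × 123625 = 113611 W
n = 3434 rpm
ω = 2π×3434/60 = 359.6 rad/s
τ = P_out/ω = 113611/359.6 = 315.9 N·m
In lb·ft: 315.9/1.356 = 233 lb·ft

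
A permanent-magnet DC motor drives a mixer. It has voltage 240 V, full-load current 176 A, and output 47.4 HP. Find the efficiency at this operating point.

83.7 %

P_out = 47.4 × 746 = 35360 W
P_in = V·I = 240 × 176 = 42240 W
η = P_out / P_in = 35360 / 42240 = 0.837 = 83.7%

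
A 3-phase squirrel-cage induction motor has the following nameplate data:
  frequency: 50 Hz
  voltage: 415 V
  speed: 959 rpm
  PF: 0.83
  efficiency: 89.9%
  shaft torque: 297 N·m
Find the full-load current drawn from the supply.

ω = 2π×959/60 = 100.4 rad/s; P_out = τω = 297 × 100.4 = 29819 W
P_in = P_out / η = 29819 / 0.899 = 33169 W
I_L = P_in / (√3·V_L·cosφ) = 33169 / (1.732 × 415 × 0.83) = 55.6 A

55.6 A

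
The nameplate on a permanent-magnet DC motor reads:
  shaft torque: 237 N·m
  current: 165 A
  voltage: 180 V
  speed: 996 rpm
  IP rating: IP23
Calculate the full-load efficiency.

ω = 2π × 996/60 = 104.3 rad/s; P_out = τω = 237 × 104.3 = 24719 W
P_in = V·I = 180 × 165 = 29700 W
η = P_out / P_in = 24719 / 29700 = 0.832 = 83.2%

83.2 %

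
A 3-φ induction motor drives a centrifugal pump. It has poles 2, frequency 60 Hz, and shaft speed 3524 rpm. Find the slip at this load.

n_s = 120f/p = 120×60/2 = 3600 rpm
s = (n_s − n)/n_s = (3600 − 3524)/3600 = 0.0211

2.11 %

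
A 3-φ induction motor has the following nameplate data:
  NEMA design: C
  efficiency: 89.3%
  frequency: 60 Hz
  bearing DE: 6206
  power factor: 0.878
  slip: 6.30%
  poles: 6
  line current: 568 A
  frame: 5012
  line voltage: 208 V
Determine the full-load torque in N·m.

1360 N·m

P_in = √3·V·I·cosφ = 1.732 × 208 × 568 × 0.878 = 179661 W
P_out = η·P_in = 0.893 × 179661 = 160437 W
n_s = 120×60/6 = 1200 rpm; n = 1200×(1−0.063) = 1124 rpm
ω = 2π×1124/60 = 117.7 rad/s
τ = P_out/ω = 160437/117.7 = 1360 N·m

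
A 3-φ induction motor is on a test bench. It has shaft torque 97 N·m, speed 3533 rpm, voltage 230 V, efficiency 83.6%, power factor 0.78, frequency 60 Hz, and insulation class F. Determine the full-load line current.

138 A

ω = 2π×3533/60 = 370 rad/s; P_out = τω = 97 × 370 = 35890 W
P_in = P_out / η = 35890 / 0.836 = 42931 W
I_L = P_in / (√3·V_L·cosφ) = 42931 / (1.732 × 230 × 0.78) = 138 A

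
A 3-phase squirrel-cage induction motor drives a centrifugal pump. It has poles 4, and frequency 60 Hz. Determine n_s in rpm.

n_s = 120f/p = 120×60/4 = 1800 rpm

1800 rpm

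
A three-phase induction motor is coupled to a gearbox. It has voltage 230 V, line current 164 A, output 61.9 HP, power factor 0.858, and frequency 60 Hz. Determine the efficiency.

P_out = 61.9 × 746 = 46177 W
P_in = √3·V_L·I_L·cosφ = 1.732 × 230 × 164 × 0.858 = 56054 W
η = P_out / P_in = 46177 / 56054 = 0.824 = 82.4%

82.4 %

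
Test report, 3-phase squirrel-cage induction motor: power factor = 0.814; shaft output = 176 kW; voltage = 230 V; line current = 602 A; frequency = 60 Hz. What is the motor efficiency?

90.2 %

P_out = 176 kW = 176000 W
P_in = √3·V_L·I_L·cosφ = 1.732 × 230 × 602 × 0.814 = 195208 W
η = P_out / P_in = 176000 / 195208 = 0.902 = 90.2%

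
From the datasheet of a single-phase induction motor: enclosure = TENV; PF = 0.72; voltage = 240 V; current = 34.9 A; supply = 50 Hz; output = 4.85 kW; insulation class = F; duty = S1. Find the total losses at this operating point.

P_in = V·I·cosφ = 240×34.9×0.72 = 6031 W
P_out = 4850 W
Losses = P_in − P_out = 6031 − 4850 = 1181 W

1.18 kW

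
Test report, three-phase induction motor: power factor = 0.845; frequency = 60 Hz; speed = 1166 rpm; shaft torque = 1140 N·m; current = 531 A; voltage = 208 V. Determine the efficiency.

86.1 %

ω = 2π × 1166/60 = 122.1 rad/s; P_out = τω = 1140 × 122.1 = 139194 W
P_in = √3·V_L·I_L·cosφ = 1.732 × 208 × 531 × 0.845 = 161645 W
η = P_out / P_in = 139194 / 161645 = 0.861 = 86.1%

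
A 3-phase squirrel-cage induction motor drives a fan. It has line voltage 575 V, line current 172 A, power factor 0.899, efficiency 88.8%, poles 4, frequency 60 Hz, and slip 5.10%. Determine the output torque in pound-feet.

564 lb·ft

P_in = √3·V·I·cosφ = 1.732 × 575 × 172 × 0.899 = 153994 W
P_out = η·P_in = 0.888 × 153994 = 136747 W
n_s = 120×60/4 = 1800 rpm; n = 1800×(1−0.051) = 1708 rpm
ω = 2π×1708/60 = 178.9 rad/s
τ = P_out/ω = 136747/178.9 = 764.4 N·m
In lb·ft: 764.4/1.356 = 564 lb·ft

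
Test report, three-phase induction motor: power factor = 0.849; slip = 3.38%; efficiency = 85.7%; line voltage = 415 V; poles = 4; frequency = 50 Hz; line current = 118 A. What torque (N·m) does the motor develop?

407 N·m

P_in = √3·V·I·cosφ = 1.732 × 415 × 118 × 0.849 = 72009 W
P_out = η·P_in = 0.857 × 72009 = 61712 W
n_s = 120×50/4 = 1500 rpm; n = 1500×(1−0.0338) = 1449 rpm
ω = 2π×1449/60 = 151.7 rad/s
τ = P_out/ω = 61712/151.7 = 407 N·m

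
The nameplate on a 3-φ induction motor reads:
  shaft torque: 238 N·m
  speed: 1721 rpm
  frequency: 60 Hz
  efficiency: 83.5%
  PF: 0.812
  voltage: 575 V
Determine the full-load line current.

63.5 A

ω = 2π×1721/60 = 180.2 rad/s; P_out = τω = 238 × 180.2 = 42888 W
P_in = P_out / η = 42888 / 0.835 = 51363 W
I_L = P_in / (√3·V_L·cosφ) = 51363 / (1.732 × 575 × 0.812) = 63.5 A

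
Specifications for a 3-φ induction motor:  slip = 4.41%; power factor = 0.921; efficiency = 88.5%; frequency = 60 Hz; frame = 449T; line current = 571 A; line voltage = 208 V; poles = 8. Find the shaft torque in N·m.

P_in = √3·V·I·cosφ = 1.732 × 208 × 571 × 0.921 = 189455 W
P_out = η·P_in = 0.885 × 189455 = 167668 W
n_s = 120×60/8 = 900 rpm; n = 900×(1−0.0441) = 860 rpm
ω = 2π×860/60 = 90.06 rad/s
τ = P_out/ω = 167668/90.06 = 1860 N·m

1860 N·m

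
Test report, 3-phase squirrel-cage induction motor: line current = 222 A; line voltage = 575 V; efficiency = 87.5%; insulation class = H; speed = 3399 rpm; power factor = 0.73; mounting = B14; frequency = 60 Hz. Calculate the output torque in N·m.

397 N·m

P_in = √3·V·I·cosφ = 1.732 × 575 × 222 × 0.73 = 161396 W
P_out = η·P_in = 0.875 × 161396 = 141222 W
n = 3399 rpm
ω = 2π×3399/60 = 355.9 rad/s
τ = P_out/ω = 141222/355.9 = 397 N·m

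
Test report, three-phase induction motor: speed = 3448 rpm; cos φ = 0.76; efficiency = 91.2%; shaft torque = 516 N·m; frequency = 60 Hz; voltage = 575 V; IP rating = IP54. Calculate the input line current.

ω = 2π×3448/60 = 361.1 rad/s; P_out = τω = 516 × 361.1 = 186328 W
P_in = P_out / η = 186328 / 0.912 = 204307 W
I_L = P_in / (√3·V_L·cosφ) = 204307 / (1.732 × 575 × 0.76) = 270 A

270 A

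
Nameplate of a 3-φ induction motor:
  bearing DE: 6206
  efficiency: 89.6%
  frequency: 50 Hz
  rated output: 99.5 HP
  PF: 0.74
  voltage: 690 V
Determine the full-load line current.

93.7 A

P_out = 99.5 × 746 = 74227 W
P_in = P_out / η = 74227 / 0.896 = 82843 W
I_L = P_in / (√3·V_L·cosφ) = 82843 / (1.732 × 690 × 0.74) = 93.7 A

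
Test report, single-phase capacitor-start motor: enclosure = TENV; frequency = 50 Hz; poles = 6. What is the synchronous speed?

n_s = 120f/p = 120×50/6 = 1000 rpm

1000 rpm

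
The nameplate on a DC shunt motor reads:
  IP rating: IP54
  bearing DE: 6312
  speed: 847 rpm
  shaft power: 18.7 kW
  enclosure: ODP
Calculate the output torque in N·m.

211 N·m

ω = 2π × 847/60 = 88.7 rad/s
τ = P/ω = 18700/88.7 = 211 N·m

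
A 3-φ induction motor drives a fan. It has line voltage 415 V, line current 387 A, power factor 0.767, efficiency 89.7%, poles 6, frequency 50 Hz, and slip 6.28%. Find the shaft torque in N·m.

P_in = √3·V·I·cosφ = 1.732 × 415 × 387 × 0.767 = 213355 W
P_out = η·P_in = 0.897 × 213355 = 191379 W
n_s = 120×50/6 = 1000 rpm; n = 1000×(1−0.0628) = 937 rpm
ω = 2π×937/60 = 98.12 rad/s
τ = P_out/ω = 191379/98.12 = 1950 N·m

1950 N·m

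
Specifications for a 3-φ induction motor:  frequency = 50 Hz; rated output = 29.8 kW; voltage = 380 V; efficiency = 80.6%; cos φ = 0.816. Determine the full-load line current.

68.8 A

P_out = 29.8 kW = 29800 W
P_in = P_out / η = 29800 / 0.806 = 36973 W
I_L = P_in / (√3·V_L·cosφ) = 36973 / (1.732 × 380 × 0.816) = 68.8 A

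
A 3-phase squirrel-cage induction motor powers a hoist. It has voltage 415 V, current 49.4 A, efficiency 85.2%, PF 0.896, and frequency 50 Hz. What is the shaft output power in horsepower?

P_in = √3·V·I·cosφ = 1.732 × 415 × 49.4 × 0.896 = 31815 W
P_out = η·P_in = 0.852 × 31815 = 27106 W
= 27106/746 = 36.3 HP

36.3 HP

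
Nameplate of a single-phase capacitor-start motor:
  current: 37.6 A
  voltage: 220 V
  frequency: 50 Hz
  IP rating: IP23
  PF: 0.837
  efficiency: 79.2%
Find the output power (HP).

7.35 HP

P_in = V·I·cosφ = 220 × 37.6 × 0.837 = 6924 W
P_out = η·P_in = 0.792 × 6924 = 5484 W
= 5484/746 = 7.35 HP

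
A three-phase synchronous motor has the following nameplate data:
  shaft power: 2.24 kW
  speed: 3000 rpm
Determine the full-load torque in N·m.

ω = 2π × 3000/60 = 314.2 rad/s
τ = P/ω = 2240/314.2 = 7.13 N·m

7.13 N·m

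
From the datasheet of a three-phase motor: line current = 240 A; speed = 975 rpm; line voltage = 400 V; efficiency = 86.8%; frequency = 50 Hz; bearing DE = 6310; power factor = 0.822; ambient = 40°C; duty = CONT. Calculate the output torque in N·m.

P_in = √3·V·I·cosφ = 1.732 × 400 × 240 × 0.822 = 136676 W
P_out = η·P_in = 0.868 × 136676 = 118635 W
n = 975 rpm
ω = 2π×975/60 = 102.1 rad/s
τ = P_out/ω = 118635/102.1 = 1160 N·m

1160 N·m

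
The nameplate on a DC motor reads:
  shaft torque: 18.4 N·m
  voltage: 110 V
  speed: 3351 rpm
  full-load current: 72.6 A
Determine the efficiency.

80.9 %

ω = 2π × 3351/60 = 350.9 rad/s; P_out = τω = 18.4 × 350.9 = 6457 W
P_in = V·I = 110 × 72.6 = 7986 W
η = P_out / P_in = 6457 / 7986 = 0.809 = 80.9%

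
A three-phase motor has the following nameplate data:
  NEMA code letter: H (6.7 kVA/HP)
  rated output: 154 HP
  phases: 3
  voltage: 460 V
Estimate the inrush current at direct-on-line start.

1300 A

S_LR = 6.7 × 154 = 1031.8 kVA
I_LR = S_LR/(√3·V_L) = 1031800/(1.732×460) = 1300 A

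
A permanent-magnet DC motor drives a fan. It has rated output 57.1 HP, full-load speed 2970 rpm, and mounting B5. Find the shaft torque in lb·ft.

P_out = 57.1 × 746 = 42597 W
ω = 2π × 2970/60 = 311 rad/s
τ = P_out/ω = 42597/311 = 137 N·m
In lb·ft: 137/1.356 = 101 lb·ft

101 lb·ft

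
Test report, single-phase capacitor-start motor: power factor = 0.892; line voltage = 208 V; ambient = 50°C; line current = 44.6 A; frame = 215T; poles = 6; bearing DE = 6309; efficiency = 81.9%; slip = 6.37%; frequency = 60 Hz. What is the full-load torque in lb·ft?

42.5 lb·ft

P_in = V·I·cosφ = 208 × 44.6 × 0.892 = 8275 W
P_out = η·P_in = 0.819 × 8275 = 6777 W
n_s = 120×60/6 = 1200 rpm; n = 1200×(1−0.0637) = 1124 rpm
ω = 2π×1124/60 = 117.7 rad/s
τ = P_out/ω = 6777/117.7 = 57.58 N·m
In lb·ft: 57.58/1.356 = 42.5 lb·ft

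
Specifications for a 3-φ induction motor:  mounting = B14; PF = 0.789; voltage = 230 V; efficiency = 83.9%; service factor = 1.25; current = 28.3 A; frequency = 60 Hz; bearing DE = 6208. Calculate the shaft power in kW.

P_in = √3·V·I·cosφ = 1.732 × 230 × 28.3 × 0.789 = 8895 W
P_out = η·P_in = 0.839 × 8895 = 7463 W

7.46 kW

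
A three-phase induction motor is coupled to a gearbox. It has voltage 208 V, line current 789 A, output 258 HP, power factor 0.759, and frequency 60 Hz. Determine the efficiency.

89.2 %

P_out = 258 × 746 = 192468 W
P_in = √3·V_L·I_L·cosφ = 1.732 × 208 × 789 × 0.759 = 215740 W
η = P_out / P_in = 192468 / 215740 = 0.892 = 89.2%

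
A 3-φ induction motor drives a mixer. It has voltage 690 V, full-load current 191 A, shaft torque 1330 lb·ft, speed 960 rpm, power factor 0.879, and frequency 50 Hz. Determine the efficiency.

τ = 1330 lb·ft × 1.356 = 1803 N·m
ω = 2π × 960/60 = 100.5 rad/s; P_out = τω = 1803 × 100.5 = 181202 W
P_in = √3·V_L·I_L·cosφ = 1.732 × 690 × 191 × 0.879 = 200641 W
η = P_out / P_in = 181202 / 200641 = 0.903 = 90.3%

90.3 %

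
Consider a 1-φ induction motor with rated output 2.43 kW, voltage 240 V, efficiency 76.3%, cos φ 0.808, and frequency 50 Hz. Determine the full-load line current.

16.4 A

P_out = 2.43 kW = 2430 W
P_in = P_out / η = 2430 / 0.763 = 3185 W
I = P_in / (V·cosφ) = 3185 / (240 × 0.808) = 16.4 A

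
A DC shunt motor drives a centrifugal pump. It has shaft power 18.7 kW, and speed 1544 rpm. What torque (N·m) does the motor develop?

116 N·m

ω = 2π × 1544/60 = 161.7 rad/s
τ = P/ω = 18700/161.7 = 116 N·m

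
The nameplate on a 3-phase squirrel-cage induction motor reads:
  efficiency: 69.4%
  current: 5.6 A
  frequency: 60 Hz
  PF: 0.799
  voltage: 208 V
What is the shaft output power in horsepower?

P_in = √3·V·I·cosφ = 1.732 × 208 × 5.6 × 0.799 = 1612 W
P_out = η·P_in = 0.694 × 1612 = 1119 W
= 1119/746 = 1.5 HP

1.5 HP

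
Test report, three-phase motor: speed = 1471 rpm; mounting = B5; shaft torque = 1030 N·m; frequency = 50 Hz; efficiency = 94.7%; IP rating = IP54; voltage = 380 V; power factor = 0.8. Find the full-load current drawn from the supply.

318 A

ω = 2π×1471/60 = 154 rad/s; P_out = τω = 1030 × 154 = 158620 W
P_in = P_out / η = 158620 / 0.947 = 167497 W
I_L = P_in / (√3·V_L·cosφ) = 167497 / (1.732 × 380 × 0.8) = 318 A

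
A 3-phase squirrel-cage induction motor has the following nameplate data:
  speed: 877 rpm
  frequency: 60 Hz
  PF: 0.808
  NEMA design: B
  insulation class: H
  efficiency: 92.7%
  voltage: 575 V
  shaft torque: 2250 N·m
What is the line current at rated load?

277 A

ω = 2π×877/60 = 91.84 rad/s; P_out = τω = 2250 × 91.84 = 206640 W
P_in = P_out / η = 206640 / 0.927 = 222913 W
I_L = P_in / (√3·V_L·cosφ) = 222913 / (1.732 × 575 × 0.808) = 277 A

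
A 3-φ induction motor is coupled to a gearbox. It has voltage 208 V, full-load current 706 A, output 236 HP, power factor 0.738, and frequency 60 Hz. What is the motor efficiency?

93.8 %

P_out = 236 × 746 = 176056 W
P_in = √3·V_L·I_L·cosφ = 1.732 × 208 × 706 × 0.738 = 187703 W
η = P_out / P_in = 176056 / 187703 = 0.938 = 93.8%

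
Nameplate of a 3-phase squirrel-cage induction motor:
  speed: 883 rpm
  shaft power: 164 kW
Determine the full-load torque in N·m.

ω = 2π × 883/60 = 92.47 rad/s
τ = P/ω = 164000/92.47 = 1770 N·m

1770 N·m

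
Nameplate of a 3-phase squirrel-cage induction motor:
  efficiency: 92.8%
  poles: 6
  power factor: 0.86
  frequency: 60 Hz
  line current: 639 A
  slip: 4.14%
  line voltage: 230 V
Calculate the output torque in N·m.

1690 N·m

P_in = √3·V·I·cosφ = 1.732 × 230 × 639 × 0.86 = 218915 W
P_out = η·P_in = 0.928 × 218915 = 203153 W
n_s = 120×60/6 = 1200 rpm; n = 1200×(1−0.0414) = 1150 rpm
ω = 2π×1150/60 = 120.4 rad/s
τ = P_out/ω = 203153/120.4 = 1690 N·m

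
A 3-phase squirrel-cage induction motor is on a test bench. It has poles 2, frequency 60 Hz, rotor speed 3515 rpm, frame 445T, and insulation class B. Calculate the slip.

2.36 %

n_s = 120f/p = 120×60/2 = 3600 rpm
s = (n_s − n)/n_s = (3600 − 3515)/3600 = 0.0236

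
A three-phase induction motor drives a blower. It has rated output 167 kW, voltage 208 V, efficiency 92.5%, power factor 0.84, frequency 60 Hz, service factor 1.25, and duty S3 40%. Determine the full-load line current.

597 A

P_out = 167 kW = 167000 W
P_in = P_out / η = 167000 / 0.925 = 180541 W
I_L = P_in / (√3·V_L·cosφ) = 180541 / (1.732 × 208 × 0.84) = 597 A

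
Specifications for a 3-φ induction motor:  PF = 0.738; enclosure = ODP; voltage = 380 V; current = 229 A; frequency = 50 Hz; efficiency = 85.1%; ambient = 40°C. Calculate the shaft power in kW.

94.7 kW

P_in = √3·V·I·cosφ = 1.732 × 380 × 229 × 0.738 = 111230 W
P_out = η·P_in = 0.851 × 111230 = 94657 W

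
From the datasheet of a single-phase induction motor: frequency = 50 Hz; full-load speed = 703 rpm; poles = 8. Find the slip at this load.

6.27 %

n_s = 120f/p = 120×50/8 = 750 rpm
s = (n_s − n)/n_s = (750 − 703)/750 = 0.0627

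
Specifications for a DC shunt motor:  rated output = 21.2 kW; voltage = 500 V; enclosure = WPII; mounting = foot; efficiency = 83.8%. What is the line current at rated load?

P_out = 21.2 kW = 21200 W
P_in = P_out / η = 21200 / 0.838 = 25298 W
I = P_in / V = 25298 / 500 = 50.6 A

50.6 A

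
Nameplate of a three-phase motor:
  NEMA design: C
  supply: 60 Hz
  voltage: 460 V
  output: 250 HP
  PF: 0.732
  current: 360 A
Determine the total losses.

23.5 kW

P_in = √3·V·I·cosφ = 1.732×460×360×0.732 = 209952 W
P_out = 250×746 = 186500 W
Losses = P_in − P_out = 209952 − 186500 = 23452 W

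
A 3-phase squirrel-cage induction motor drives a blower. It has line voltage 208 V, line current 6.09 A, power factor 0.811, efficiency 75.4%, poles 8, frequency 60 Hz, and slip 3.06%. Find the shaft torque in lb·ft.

10.8 lb·ft

P_in = √3·V·I·cosφ = 1.732 × 208 × 6.09 × 0.811 = 1779 W
P_out = η·P_in = 0.754 × 1779 = 1341 W
n_s = 120×60/8 = 900 rpm; n = 900×(1−0.0306) = 872 rpm
ω = 2π×872/60 = 91.32 rad/s
τ = P_out/ω = 1341/91.32 = 14.68 N·m
In lb·ft: 14.68/1.356 = 10.8 lb·ft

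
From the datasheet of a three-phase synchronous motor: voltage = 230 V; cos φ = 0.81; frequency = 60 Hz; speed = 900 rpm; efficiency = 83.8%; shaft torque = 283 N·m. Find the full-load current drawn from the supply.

ω = 2π×900/60 = 94.25 rad/s; P_out = τω = 283 × 94.25 = 26673 W
P_in = P_out / η = 26673 / 0.838 = 31829 W
I_L = P_in / (√3·V_L·cosφ) = 31829 / (1.732 × 230 × 0.81) = 98.6 A

98.6 A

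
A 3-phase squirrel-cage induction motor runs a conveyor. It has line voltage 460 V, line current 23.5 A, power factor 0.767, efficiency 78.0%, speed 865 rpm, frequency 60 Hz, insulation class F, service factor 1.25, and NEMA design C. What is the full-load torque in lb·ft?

91.2 lb·ft

P_in = √3·V·I·cosφ = 1.732 × 460 × 23.5 × 0.767 = 14360 W
P_out = η·P_in = 0.78 × 14360 = 11201 W
n = 865 rpm
ω = 2π×865/60 = 90.58 rad/s
τ = P_out/ω = 11201/90.58 = 123.7 N·m
In lb·ft: 123.7/1.356 = 91.2 lb·ft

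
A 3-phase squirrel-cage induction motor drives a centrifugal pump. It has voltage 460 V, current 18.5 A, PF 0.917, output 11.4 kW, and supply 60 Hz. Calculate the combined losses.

P_in = √3·V·I·cosφ = 1.732×460×18.5×0.917 = 13516 W
P_out = 11400 W
Losses = P_in − P_out = 13516 − 11400 = 2116 W

2.12 kW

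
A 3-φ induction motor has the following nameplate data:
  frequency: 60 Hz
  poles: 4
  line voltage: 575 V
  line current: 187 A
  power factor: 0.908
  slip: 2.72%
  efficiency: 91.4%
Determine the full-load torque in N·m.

P_in = √3·V·I·cosφ = 1.732 × 575 × 187 × 0.908 = 169100 W
P_out = η·P_in = 0.914 × 169100 = 154557 W
n_s = 120×60/4 = 1800 rpm; n = 1800×(1−0.0272) = 1751 rpm
ω = 2π×1751/60 = 183.4 rad/s
τ = P_out/ω = 154557/183.4 = 843 N·m

843 N·m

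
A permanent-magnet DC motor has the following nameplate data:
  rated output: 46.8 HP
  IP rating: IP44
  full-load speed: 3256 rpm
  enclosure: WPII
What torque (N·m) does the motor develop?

102 N·m

P_out = 46.8 × 746 = 34913 W
ω = 2π × 3256/60 = 341 rad/s
τ = P_out/ω = 34913/341 = 102 N·m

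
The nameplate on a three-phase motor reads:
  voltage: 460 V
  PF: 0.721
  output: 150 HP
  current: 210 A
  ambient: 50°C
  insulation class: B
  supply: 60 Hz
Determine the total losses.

P_in = √3·V·I·cosφ = 1.732×460×210×0.721 = 120631 W
P_out = 150×746 = 111900 W
Losses = P_in − P_out = 120631 − 111900 = 8731 W

8730 W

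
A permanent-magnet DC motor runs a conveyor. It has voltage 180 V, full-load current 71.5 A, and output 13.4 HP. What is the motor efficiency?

77.7 %

P_out = 13.4 × 746 = 9996 W
P_in = V·I = 180 × 71.5 = 12870 W
η = P_out / P_in = 9996 / 12870 = 0.777 = 77.7%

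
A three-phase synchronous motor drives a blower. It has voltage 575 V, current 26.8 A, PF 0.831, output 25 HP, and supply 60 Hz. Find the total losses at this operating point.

P_in = √3·V·I·cosφ = 1.732×575×26.8×0.831 = 22179 W
P_out = 25×746 = 18650 W
Losses = P_in − P_out = 22179 − 18650 = 3529 W

3.53 kW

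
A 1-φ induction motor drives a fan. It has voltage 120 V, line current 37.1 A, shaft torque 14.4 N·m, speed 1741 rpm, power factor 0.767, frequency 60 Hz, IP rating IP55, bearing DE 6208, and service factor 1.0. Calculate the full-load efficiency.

ω = 2π × 1741/60 = 182.3 rad/s; P_out = τω = 14.4 × 182.3 = 2625 W
P_in = V·I·cosφ = 120 × 37.1 × 0.767 = 3415 W
η = P_out / P_in = 2625 / 3415 = 0.769 = 76.9%

76.9 %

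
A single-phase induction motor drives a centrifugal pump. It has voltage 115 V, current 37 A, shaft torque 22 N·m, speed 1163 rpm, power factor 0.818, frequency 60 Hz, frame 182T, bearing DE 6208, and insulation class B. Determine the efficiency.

ω = 2π × 1163/60 = 121.8 rad/s; P_out = τω = 22 × 121.8 = 2680 W
P_in = V·I·cosφ = 115 × 37 × 0.818 = 3481 W
η = P_out / P_in = 2680 / 3481 = 0.770 = 77.0%

77.0 %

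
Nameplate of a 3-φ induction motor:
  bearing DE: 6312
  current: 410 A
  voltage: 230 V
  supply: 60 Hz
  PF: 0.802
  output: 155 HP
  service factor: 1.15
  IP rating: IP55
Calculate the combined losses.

P_in = √3·V·I·cosφ = 1.732×230×410×0.802 = 130989 W
P_out = 155×746 = 115630 W
Losses = P_in − P_out = 130989 − 115630 = 15359 W

15400 W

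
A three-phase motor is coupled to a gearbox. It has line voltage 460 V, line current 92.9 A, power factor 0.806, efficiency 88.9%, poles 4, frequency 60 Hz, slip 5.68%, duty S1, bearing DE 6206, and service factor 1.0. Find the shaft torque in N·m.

298 N·m

P_in = √3·V·I·cosφ = 1.732 × 460 × 92.9 × 0.806 = 59656 W
P_out = η·P_in = 0.889 × 59656 = 53034 W
n_s = 120×60/4 = 1800 rpm; n = 1800×(1−0.0568) = 1698 rpm
ω = 2π×1698/60 = 177.8 rad/s
τ = P_out/ω = 53034/177.8 = 298 N·m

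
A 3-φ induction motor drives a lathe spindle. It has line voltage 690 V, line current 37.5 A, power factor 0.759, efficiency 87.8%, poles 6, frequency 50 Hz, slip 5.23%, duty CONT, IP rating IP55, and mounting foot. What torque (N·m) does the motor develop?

301 N·m

P_in = √3·V·I·cosφ = 1.732 × 690 × 37.5 × 0.759 = 34015 W
P_out = η·P_in = 0.878 × 34015 = 29865 W
n_s = 120×50/6 = 1000 rpm; n = 1000×(1−0.0523) = 948 rpm
ω = 2π×948/60 = 99.27 rad/s
τ = P_out/ω = 29865/99.27 = 301 N·m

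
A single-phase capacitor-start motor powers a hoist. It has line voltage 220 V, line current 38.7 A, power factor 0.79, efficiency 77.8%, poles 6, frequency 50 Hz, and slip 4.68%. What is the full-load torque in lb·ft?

38.7 lb·ft

P_in = V·I·cosφ = 220 × 38.7 × 0.79 = 6726 W
P_out = η·P_in = 0.778 × 6726 = 5233 W
n_s = 120×50/6 = 1000 rpm; n = 1000×(1−0.0468) = 953 rpm
ω = 2π×953/60 = 99.8 rad/s
τ = P_out/ω = 5233/99.8 = 52.43 N·m
In lb·ft: 52.43/1.356 = 38.7 lb·ft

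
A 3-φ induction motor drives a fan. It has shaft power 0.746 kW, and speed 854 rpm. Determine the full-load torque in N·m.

ω = 2π × 854/60 = 89.43 rad/s
τ = P/ω = 746/89.43 = 8.34 N·m

8.34 N·m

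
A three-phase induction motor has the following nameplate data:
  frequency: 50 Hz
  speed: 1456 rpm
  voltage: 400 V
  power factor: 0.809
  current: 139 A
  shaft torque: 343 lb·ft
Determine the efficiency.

τ = 343 lb·ft × 1.356 = 465.1 N·m
ω = 2π × 1456/60 = 152.5 rad/s; P_out = τω = 465.1 × 152.5 = 70928 W
P_in = √3·V_L·I_L·cosφ = 1.732 × 400 × 139 × 0.809 = 77906 W
η = P_out / P_in = 70928 / 77906 = 0.910 = 91.0%

91.0 %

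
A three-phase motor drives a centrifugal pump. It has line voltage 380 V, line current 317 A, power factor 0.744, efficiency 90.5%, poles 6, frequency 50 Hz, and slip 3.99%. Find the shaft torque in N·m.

P_in = √3·V·I·cosφ = 1.732 × 380 × 317 × 0.744 = 155226 W
P_out = η·P_in = 0.905 × 155226 = 140480 W
n_s = 120×50/6 = 1000 rpm; n = 1000×(1−0.0399) = 960 rpm
ω = 2π×960/60 = 100.5 rad/s
τ = P_out/ω = 140480/100.5 = 1400 N·m

1400 N·m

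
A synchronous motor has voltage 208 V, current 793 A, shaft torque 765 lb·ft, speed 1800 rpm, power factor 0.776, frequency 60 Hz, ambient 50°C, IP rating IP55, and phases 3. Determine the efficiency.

88.2 %

τ = 765 lb·ft × 1.356 = 1037 N·m
ω = 2π × 1800/60 = 188.5 rad/s; P_out = τω = 1037 × 188.5 = 195475 W
P_in = √3·V_L·I_L·cosφ = 1.732 × 208 × 793 × 0.776 = 221690 W
η = P_out / P_in = 195475 / 221690 = 0.882 = 88.2%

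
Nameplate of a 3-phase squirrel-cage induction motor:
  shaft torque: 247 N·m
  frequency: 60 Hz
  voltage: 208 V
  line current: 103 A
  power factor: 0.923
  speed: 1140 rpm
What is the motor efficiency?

86.1 %

ω = 2π × 1140/60 = 119.4 rad/s; P_out = τω = 247 × 119.4 = 29492 W
P_in = √3·V_L·I_L·cosφ = 1.732 × 208 × 103 × 0.923 = 34249 W
η = P_out / P_in = 29492 / 34249 = 0.861 = 86.1%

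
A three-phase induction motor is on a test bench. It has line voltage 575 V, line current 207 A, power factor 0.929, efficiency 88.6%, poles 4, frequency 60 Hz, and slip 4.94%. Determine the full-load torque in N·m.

947 N·m

P_in = √3·V·I·cosφ = 1.732 × 575 × 207 × 0.929 = 191515 W
P_out = η·P_in = 0.886 × 191515 = 169682 W
n_s = 120×60/4 = 1800 rpm; n = 1800×(1−0.0494) = 1711 rpm
ω = 2π×1711/60 = 179.2 rad/s
τ = P_out/ω = 169682/179.2 = 947 N·m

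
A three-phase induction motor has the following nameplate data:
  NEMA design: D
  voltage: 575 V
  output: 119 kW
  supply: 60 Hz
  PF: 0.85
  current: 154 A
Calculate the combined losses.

11.4 kW

P_in = √3·V·I·cosφ = 1.732×575×154×0.85 = 130363 W
P_out = 119000 W
Losses = P_in − P_out = 130363 − 119000 = 11363 W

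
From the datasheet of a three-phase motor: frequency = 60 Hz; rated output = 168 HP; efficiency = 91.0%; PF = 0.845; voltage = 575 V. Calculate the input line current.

P_out = 168 × 746 = 125328 W
P_in = P_out / η = 125328 / 0.910 = 137723 W
I_L = P_in / (√3·V_L·cosφ) = 137723 / (1.732 × 575 × 0.845) = 164 A

164 A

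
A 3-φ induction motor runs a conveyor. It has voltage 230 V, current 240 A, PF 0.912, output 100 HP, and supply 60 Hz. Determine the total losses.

P_in = √3·V·I·cosφ = 1.732×230×240×0.912 = 87193 W
P_out = 100×746 = 74600 W
Losses = P_in − P_out = 87193 − 74600 = 12593 W

12600 W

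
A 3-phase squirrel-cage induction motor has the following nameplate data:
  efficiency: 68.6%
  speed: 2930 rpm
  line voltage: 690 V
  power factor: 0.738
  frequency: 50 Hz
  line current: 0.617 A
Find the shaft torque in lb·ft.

0.897 lb·ft

P_in = √3·V·I·cosφ = 1.732 × 690 × 0.617 × 0.738 = 544 W
P_out = η·P_in = 0.686 × 544 = 373 W
n = 2930 rpm
ω = 2π×2930/60 = 306.8 rad/s
τ = P_out/ω = 373/306.8 = 1.216 N·m
In lb·ft: 1.216/1.356 = 0.897 lb·ft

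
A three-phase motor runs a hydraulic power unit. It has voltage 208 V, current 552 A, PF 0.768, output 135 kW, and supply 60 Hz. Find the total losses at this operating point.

17700 W

P_in = √3·V·I·cosφ = 1.732×208×552×0.768 = 152725 W
P_out = 135000 W
Losses = P_in − P_out = 152725 − 135000 = 17725 W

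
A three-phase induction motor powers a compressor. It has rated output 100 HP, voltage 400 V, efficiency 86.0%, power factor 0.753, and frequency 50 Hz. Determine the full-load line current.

166 A

P_out = 100 × 746 = 74600 W
P_in = P_out / η = 74600 / 0.860 = 86744 W
I_L = P_in / (√3·V_L·cosφ) = 86744 / (1.732 × 400 × 0.753) = 166 A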